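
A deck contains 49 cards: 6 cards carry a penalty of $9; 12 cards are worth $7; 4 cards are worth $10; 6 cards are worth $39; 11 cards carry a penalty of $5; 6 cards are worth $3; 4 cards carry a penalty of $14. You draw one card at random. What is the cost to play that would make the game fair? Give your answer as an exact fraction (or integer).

211/49 dollars

E[payout] = (6/49)·(-9) + (12/49)·7 + (4/49)·10 + (6/49)·39 + (11/49)·(-5) + (6/49)·3 + (4/49)·(-14) = 211/49
Fair fee = E[payout] = 211/49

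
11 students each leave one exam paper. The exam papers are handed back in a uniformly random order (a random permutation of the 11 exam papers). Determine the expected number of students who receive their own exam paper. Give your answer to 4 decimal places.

Let Xᵢ = 1 if person i gets their own exam paper. For each i, P(Xᵢ=1) = 1/11.
By linearity of expectation, E[X₁+…+X_11] = 11·(1/11) = 1.
≈ 1.0000

1.0000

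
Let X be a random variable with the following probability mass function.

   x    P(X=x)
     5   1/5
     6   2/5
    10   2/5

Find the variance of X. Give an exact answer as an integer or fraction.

E[X] = (1/5)·5 + (2/5)·6 + (2/5)·10 = 37/5
E[X²] = (1/5)·25 + (2/5)·36 + (2/5)·100 = 297/5
Var(X) = 297/5 − (37/5)² = 116/25

116/25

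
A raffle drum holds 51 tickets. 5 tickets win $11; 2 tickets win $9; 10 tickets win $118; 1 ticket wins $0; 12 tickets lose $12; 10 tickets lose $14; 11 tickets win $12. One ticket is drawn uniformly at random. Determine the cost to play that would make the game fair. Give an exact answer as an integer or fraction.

367/17 dollars

E[payout] = (5/51)·11 + (2/51)·9 + (10/51)·118 + (1/51)·0 + (12/51)·(-12) + (10/51)·(-14) + (11/51)·12 = 367/17
Fair fee = E[payout] = 367/17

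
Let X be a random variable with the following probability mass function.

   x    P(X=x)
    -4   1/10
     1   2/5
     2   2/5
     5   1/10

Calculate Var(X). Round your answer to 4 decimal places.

4.4100

E[X] = (1/10)·(-4) + (2/5)·1 + (2/5)·2 + (1/10)·5 = 13/10
E[X²] = (1/10)·16 + (2/5)·1 + (2/5)·4 + (1/10)·25 = 61/10
Var(X) = 61/10 − (13/10)² = 441/100 ≈ 4.4100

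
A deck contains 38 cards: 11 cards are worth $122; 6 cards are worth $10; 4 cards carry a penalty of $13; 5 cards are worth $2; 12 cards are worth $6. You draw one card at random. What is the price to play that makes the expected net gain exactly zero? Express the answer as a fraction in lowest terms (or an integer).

E[payout] = (11/38)·122 + (6/38)·10 + (4/38)·(-13) + (5/38)·2 + (12/38)·6 = 716/19
Fair fee = E[payout] = 716/19

716/19 dollars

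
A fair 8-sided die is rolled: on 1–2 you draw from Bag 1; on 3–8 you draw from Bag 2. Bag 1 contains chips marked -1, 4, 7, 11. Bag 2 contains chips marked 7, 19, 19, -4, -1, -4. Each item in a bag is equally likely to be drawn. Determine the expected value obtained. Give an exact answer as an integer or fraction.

E[X | Bag 1] = (-1 + 4 + 7 + 11)/4 = 21/4
E[X | Bag 2] = (7 + 19 + 19 − 4 − 1 − 4)/6 = 6
E[X] = (1/4)·21/4 + (3/4)·6 = 93/16

93/16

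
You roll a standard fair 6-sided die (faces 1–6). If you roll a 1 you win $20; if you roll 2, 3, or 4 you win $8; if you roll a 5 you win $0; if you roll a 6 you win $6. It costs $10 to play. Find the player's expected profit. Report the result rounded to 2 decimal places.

E[payout] = (1/6)·0 + (1/6)·6 + (1/2)·8 + (1/6)·20 = 25/3
Expected profit = 25/3 − 10 = -5/3 ≈ -$1.67

-$1.67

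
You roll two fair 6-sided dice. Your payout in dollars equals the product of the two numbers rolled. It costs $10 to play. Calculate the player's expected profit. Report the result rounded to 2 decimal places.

Distribution of the product of the two numbers rolled: 1 w.p. 1/36, 2 w.p. 1/18, 3 w.p. 1/18, 4 w.p. 1/12, 5 w.p. 1/18, 6 w.p. 1/9, …
E[payout] = (1/36)·1 + (1/18)·2 + (1/18)·3 + (1/12)·4 + (1/18)·5 + (1/9)·6 + (1/18)·8 + (1/36)·9 + (1/18)·10 + (1/9)·12 + (1/18)·15 + (1/36)·16 + (1/18)·18 + (1/18)·20 + (1/18)·24 + (1/36)·25 + (1/18)·30 + (1/36)·36 = 49/4
Expected profit = 49/4 − 10 = 9/4 ≈ $2.25

$2.25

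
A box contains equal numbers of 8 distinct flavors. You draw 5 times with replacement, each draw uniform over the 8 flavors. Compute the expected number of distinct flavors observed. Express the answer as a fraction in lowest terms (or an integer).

Let Xⱼ=1 if type j appears at least once. P(Xⱼ=1) = 1 − ((8−1)/8)^5 = 15961/32768.
E[#distinct] = 8·15961/32768 = 15961/4096.

15961/4096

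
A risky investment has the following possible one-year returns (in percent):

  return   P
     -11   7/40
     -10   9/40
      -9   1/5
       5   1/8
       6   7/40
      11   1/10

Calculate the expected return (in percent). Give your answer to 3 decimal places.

E[X] = (7/40)·(-11) + (9/40)·(-10) + (1/5)·(-9) + (1/8)·5 + (7/40)·6 + (1/10)·11
     = -16/5 ≈ -3.200

-3.200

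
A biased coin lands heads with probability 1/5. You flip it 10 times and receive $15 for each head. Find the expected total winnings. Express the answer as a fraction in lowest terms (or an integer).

$30

E[#heads] = 10·1/5 = 2 (linearity over flips).
E[winnings] = 15·2 = 30.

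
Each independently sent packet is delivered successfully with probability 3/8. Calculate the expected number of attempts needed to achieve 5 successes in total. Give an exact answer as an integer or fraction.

40/3

By linearity (sum of 5 independent geometric waits), E[trials] = 5/p = 5/(3/8) = 40/3.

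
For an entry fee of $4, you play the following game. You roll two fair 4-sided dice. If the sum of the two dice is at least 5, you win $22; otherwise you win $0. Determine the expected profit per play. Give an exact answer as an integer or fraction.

E[payout] = (3/8)·0 + (5/8)·22 = 55/4
Expected profit = 55/4 − 4 = 39/4

39/4 dollars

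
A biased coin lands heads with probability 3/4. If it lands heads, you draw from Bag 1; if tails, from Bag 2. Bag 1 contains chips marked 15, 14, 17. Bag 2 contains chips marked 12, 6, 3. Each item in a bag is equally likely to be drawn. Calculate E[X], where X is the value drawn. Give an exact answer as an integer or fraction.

E[X | Bag 1] = (15 + 14 + 17)/3 = 46/3
E[X | Bag 2] = (12 + 6 + 3)/3 = 7
E[X] = (3/4)·46/3 + (1/4)·7 = 53/4

53/4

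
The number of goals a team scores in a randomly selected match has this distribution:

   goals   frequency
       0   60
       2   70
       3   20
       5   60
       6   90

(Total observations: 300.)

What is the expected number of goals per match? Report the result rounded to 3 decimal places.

3.467

Total = 300, so P(goals=0) = 60/300, etc.
E[X] = (1/5)·0 + (7/30)·2 + (1/15)·3 + (1/5)·5 + (3/10)·6
     = 52/15 ≈ 3.467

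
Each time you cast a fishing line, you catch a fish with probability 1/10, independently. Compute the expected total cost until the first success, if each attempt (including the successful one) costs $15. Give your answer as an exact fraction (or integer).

$150

E[#attempts] = 1/p = 10; E[cost] = 15·10 = 150.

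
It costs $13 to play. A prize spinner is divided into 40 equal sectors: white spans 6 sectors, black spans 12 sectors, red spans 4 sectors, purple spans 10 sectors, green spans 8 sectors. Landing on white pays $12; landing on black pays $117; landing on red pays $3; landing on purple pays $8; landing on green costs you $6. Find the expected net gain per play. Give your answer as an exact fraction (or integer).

E[payout] = (6/40)·12 + (12/40)·117 + (4/40)·3 + (10/40)·8 + (8/40)·(-6) = 38
Expected profit = 38 − 13 = 25

$25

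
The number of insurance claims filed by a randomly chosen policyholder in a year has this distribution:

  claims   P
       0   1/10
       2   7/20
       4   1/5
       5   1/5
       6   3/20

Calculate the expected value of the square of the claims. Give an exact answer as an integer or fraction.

15

E[X²] = (1/10)·0 + (7/20)·4 + (1/5)·16 + (1/5)·25 + (3/20)·36
     = 15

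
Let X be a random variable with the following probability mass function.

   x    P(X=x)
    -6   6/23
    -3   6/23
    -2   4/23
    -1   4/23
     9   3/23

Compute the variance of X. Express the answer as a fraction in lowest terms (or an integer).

E[X] = (6/23)·(-6) + (6/23)·(-3) + (4/23)·(-2) + (4/23)·(-1) + (3/23)·9 = -39/23
E[X²] = (6/23)·36 + (6/23)·9 + (4/23)·4 + (4/23)·1 + (3/23)·81 = 533/23
Var(X) = 533/23 − (-39/23)² = 10738/529

10738/529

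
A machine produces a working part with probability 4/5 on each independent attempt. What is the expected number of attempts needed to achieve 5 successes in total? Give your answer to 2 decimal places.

6.25

By linearity (sum of 5 independent geometric waits), E[trials] = 5/p = 5/(4/5) = 25/4.
≈ 6.25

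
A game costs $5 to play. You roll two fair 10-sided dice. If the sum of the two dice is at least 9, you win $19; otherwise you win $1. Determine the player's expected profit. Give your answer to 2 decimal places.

E[payout] = (7/25)·1 + (18/25)·19 = 349/25
Expected profit = 349/25 − 5 = 224/25 ≈ $8.96

$8.96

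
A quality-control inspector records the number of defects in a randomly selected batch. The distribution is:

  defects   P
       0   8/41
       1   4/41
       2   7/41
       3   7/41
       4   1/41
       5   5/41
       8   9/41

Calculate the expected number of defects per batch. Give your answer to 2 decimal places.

3.41

E[X] = (8/41)·0 + (4/41)·1 + (7/41)·2 + (7/41)·3 + (1/41)·4 + (5/41)·5 + (9/41)·8
     = 140/41 ≈ 3.41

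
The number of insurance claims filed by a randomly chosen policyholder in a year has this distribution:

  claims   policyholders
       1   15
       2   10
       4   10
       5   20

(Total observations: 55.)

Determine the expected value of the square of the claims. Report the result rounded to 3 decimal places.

13.000

Total = 55, so P(claims=1) = 15/55, etc.
E[X²] = (3/11)·1 + (2/11)·4 + (2/11)·16 + (4/11)·25
     = 13 ≈ 13.000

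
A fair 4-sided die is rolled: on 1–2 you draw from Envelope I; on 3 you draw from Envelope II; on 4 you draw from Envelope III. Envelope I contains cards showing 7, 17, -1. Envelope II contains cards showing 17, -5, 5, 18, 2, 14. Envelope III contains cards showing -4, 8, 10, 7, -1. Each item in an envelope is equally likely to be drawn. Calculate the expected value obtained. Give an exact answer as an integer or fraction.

167/24

E[X | Envelope I] = (7 + 17 − 1)/3 = 23/3
E[X | Envelope II] = (17 − 5 + 5 + 18 + 2 + 14)/6 = 17/2
E[X | Envelope III] = (-4 + 8 + 10 + 7 − 1)/5 = 4
E[X] = (1/2)·23/3 + (1/4)·17/2 + (1/4)·4 = 167/24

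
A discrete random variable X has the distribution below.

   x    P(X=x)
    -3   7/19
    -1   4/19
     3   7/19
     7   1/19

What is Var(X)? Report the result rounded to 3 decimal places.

E[X] = (7/19)·(-3) + (4/19)·(-1) + (7/19)·3 + (1/19)·7 = 3/19
E[X²] = (7/19)·9 + (4/19)·1 + (7/19)·9 + (1/19)·49 = 179/19
Var(X) = 179/19 − (3/19)² = 3392/361 ≈ 9.396

9.396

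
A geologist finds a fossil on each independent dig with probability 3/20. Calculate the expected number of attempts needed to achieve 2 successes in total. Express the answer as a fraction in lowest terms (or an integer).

By linearity (sum of 2 independent geometric waits), E[trials] = 2/p = 2/(3/20) = 40/3.

40/3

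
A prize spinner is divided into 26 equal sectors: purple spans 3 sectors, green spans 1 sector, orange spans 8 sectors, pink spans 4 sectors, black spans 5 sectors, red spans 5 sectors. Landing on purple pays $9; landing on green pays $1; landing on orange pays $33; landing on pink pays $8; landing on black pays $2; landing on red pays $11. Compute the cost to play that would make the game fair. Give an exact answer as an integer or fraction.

389/26 dollars

E[payout] = (3/26)·9 + (1/26)·1 + (8/26)·33 + (4/26)·8 + (5/26)·2 + (5/26)·11 = 389/26
Fair fee = E[payout] = 389/26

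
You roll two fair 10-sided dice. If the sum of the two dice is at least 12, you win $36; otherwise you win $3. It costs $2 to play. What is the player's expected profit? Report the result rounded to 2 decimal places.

$15.85

E[payout] = (11/20)·3 + (9/20)·36 = 357/20
Expected profit = 357/20 − 2 = 317/20 ≈ $15.85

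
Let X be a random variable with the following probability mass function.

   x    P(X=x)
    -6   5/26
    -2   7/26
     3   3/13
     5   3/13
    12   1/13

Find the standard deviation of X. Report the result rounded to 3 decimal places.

E[X] = 14/13, E[X²] = 350/13
Var(X) = E[X²] − (E[X])² = 350/13 − 196/169 = 4354/169
SD(X) = √(4354/169) ≈ 5.076

5.076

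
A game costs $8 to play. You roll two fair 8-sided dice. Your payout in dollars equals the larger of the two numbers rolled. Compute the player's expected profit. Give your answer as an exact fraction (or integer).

Distribution of the larger of the two numbers rolled: 1 w.p. 1/64, 2 w.p. 3/64, 3 w.p. 5/64, 4 w.p. 7/64, 5 w.p. 9/64, 6 w.p. 11/64, …
E[payout] = (1/64)·1 + (3/64)·2 + (5/64)·3 + (7/64)·4 + (9/64)·5 + (11/64)·6 + (13/64)·7 + (15/64)·8 = 93/16
Expected profit = 93/16 − 8 = -35/16

-35/16 dollars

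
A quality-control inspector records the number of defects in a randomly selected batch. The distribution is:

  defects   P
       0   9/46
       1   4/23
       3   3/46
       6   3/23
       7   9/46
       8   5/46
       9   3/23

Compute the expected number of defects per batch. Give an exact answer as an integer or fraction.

105/23

E[X] = (9/46)·0 + (4/23)·1 + (3/46)·3 + (3/23)·6 + (9/46)·7 + (5/46)·8 + (3/23)·9
     = 105/23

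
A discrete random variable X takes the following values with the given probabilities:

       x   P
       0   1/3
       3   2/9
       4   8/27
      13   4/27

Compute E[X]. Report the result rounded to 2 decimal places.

E[X] = (1/3)·0 + (2/9)·3 + (8/27)·4 + (4/27)·13
     = 34/9 ≈ 3.78

3.78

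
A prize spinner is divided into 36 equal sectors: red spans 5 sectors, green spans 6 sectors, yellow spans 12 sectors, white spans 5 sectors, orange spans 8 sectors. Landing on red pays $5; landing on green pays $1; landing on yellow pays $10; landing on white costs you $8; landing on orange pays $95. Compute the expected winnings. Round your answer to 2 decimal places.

E[payout] = (5/36)·5 + (6/36)·1 + (12/36)·10 + (5/36)·(-8) + (8/36)·95 = 871/36
≈ $24.19

$24.19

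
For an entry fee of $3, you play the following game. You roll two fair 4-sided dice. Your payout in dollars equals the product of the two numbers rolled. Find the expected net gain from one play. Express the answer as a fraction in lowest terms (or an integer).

13/4 dollars

Distribution of the product of the two numbers rolled: 1 w.p. 1/16, 2 w.p. 1/8, 3 w.p. 1/8, 4 w.p. 3/16, 6 w.p. 1/8, 8 w.p. 1/8, …
E[payout] = (1/16)·1 + (1/8)·2 + (1/8)·3 + (3/16)·4 + (1/8)·6 + (1/8)·8 + (1/16)·9 + (1/8)·12 + (1/16)·16 = 25/4
Expected profit = 25/4 − 3 = 13/4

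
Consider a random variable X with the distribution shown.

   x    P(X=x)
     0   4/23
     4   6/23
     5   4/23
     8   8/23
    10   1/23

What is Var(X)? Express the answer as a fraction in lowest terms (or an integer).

E[X] = (4/23)·0 + (6/23)·4 + (4/23)·5 + (8/23)·8 + (1/23)·10 = 118/23
E[X²] = (4/23)·0 + (6/23)·16 + (4/23)·25 + (8/23)·64 + (1/23)·100 = 808/23
Var(X) = 808/23 − (118/23)² = 4660/529

4660/529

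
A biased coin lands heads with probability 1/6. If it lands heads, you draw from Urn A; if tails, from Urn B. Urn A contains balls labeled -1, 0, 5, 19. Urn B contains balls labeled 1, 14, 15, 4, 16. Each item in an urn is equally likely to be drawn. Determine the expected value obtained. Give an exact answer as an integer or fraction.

223/24

E[X | Urn A] = (-1 + 0 + 5 + 19)/4 = 23/4
E[X | Urn B] = (1 + 14 + 15 + 4 + 16)/5 = 10
E[X] = (1/6)·23/4 + (5/6)·10 = 223/24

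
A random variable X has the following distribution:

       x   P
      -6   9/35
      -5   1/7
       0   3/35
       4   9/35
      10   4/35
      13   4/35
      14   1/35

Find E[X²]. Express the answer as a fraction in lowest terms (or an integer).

373/7

E[X²] = (9/35)·36 + (1/7)·25 + (3/35)·0 + (9/35)·16 + (4/35)·100 + (4/35)·169 + (1/35)·196
     = 373/7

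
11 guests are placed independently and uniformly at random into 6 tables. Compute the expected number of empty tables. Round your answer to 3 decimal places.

Let Xⱼ=1 if table j is empty. P(Xⱼ=1) = ((6-1)/6)^11 = 48828125/362797056.
By linearity, E[#empty] = 6·48828125/362797056 = 48828125/60466176.
≈ 0.808

0.808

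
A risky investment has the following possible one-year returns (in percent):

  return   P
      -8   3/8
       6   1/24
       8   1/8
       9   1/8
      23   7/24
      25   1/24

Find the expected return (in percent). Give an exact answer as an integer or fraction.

57/8

E[X] = (3/8)·(-8) + (1/24)·6 + (1/8)·8 + (1/8)·9 + (7/24)·23 + (1/24)·25
     = 57/8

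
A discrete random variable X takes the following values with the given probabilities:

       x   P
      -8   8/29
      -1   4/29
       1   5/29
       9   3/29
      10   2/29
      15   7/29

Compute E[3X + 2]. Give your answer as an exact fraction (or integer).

325/29

E[3x+2] = (8/29)·(-22) + (4/29)·(-1) + (5/29)·5 + (3/29)·29 + (2/29)·32 + (7/29)·47
     = 325/29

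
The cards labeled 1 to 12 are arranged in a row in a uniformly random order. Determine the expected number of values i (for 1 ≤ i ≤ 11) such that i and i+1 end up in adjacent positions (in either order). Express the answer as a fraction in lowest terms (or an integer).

11/6

For each i ∈ {1,…,11}, let Xᵢ = 1 if i and i+1 are adjacent. P(Xᵢ=1) = 2·(12−1)!/12! = 2/12.
By linearity, E[ΣXᵢ] = (11)·(2/12) = 11/6.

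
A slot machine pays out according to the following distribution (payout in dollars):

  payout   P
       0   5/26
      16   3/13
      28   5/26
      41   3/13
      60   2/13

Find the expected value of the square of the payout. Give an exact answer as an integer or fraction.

E[X²] = (5/26)·0 + (3/13)·256 + (5/26)·784 + (3/13)·1681 + (2/13)·3600
     = 14971/13

14971/13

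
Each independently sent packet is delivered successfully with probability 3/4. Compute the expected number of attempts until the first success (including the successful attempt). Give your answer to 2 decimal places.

For a geometric distribution, E[trials] = 1/p = 1/(3/4) = 4/3.
≈ 1.33

1.33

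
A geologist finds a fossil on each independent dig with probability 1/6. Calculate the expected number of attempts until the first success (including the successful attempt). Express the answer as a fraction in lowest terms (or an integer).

6

For a geometric distribution, E[trials] = 1/p = 1/(1/6) = 6.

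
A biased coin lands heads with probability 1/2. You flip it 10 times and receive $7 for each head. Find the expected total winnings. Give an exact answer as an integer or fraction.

E[#heads] = 10·1/2 = 5 (linearity over flips).
E[winnings] = 7·5 = 35.

$35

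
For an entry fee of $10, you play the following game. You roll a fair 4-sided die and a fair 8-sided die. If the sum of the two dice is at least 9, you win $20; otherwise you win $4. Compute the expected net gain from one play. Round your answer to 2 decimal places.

-$1.00

E[payout] = (11/16)·4 + (5/16)·20 = 9
Expected profit = 9 − 10 = -1 ≈ -$1.00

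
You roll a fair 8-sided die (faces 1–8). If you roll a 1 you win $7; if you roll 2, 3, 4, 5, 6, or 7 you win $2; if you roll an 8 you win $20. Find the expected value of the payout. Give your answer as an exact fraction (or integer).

E[payout] = (3/4)·2 + (1/8)·7 + (1/8)·20 = 39/8

39/8 dollars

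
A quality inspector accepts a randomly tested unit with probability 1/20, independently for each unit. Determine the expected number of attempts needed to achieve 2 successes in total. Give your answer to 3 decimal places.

40.000

By linearity (sum of 2 independent geometric waits), E[trials] = 2/p = 2/(1/20) = 40.
≈ 40.000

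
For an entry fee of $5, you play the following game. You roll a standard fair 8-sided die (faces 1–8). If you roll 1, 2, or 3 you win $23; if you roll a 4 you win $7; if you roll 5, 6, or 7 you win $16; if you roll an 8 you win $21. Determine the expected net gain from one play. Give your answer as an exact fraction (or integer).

105/8 dollars

E[payout] = (1/8)·7 + (3/8)·16 + (1/8)·21 + (3/8)·23 = 145/8
Expected profit = 145/8 − 5 = 105/8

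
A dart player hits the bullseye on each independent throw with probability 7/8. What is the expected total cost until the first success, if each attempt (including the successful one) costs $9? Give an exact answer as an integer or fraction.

72/7 dollars

E[#attempts] = 1/p = 8/7; E[cost] = 9·8/7 = 72/7.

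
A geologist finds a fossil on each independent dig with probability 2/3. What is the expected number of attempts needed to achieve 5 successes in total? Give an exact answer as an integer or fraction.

15/2

By linearity (sum of 5 independent geometric waits), E[trials] = 5/p = 5/(2/3) = 15/2.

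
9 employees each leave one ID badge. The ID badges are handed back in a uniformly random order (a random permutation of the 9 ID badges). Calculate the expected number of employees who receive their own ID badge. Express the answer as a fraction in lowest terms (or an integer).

1

Let Xᵢ = 1 if person i gets their own ID badge. For each i, P(Xᵢ=1) = 1/9.
By linearity of expectation, E[X₁+…+X_9] = 9·(1/9) = 1.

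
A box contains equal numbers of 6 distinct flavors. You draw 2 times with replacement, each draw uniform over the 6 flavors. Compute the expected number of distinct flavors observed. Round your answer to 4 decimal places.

Let Xⱼ=1 if type j appears at least once. P(Xⱼ=1) = 1 − ((6−1)/6)^2 = 11/36.
E[#distinct] = 6·11/36 = 11/6.
≈ 1.8333

1.8333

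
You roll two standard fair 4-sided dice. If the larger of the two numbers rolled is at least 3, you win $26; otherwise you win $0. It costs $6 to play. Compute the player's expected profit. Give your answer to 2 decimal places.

$13.50

E[payout] = (1/4)·0 + (3/4)·26 = 39/2
Expected profit = 39/2 − 6 = 27/2 ≈ $13.50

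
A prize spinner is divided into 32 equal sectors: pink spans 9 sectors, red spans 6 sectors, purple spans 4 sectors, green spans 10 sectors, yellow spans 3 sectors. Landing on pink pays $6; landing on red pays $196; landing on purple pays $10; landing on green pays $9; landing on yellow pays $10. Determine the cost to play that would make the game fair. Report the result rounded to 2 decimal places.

$43.44

E[payout] = (9/32)·6 + (6/32)·196 + (4/32)·10 + (10/32)·9 + (3/32)·10 = 695/16
Fair fee = E[payout] = 695/16 ≈ $43.44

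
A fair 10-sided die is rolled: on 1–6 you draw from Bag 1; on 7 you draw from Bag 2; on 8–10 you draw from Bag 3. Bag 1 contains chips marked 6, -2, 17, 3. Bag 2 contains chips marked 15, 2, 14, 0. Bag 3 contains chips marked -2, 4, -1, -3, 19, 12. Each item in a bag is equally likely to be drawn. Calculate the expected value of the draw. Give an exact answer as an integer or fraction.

E[X | Bag 1] = (6 − 2 + 17 + 3)/4 = 6
E[X | Bag 2] = (15 + 2 + 14 + 0)/4 = 31/4
E[X | Bag 3] = (-2 + 4 − 1 − 3 + 19 + 12)/6 = 29/6
E[X] = (3/5)·6 + (1/10)·31/4 + (3/10)·29/6 = 233/40

233/40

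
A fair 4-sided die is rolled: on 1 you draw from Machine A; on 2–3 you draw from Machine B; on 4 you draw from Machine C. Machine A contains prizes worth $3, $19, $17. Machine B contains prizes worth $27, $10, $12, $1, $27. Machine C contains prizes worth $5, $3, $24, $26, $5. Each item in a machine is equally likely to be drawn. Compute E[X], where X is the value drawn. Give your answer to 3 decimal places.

$14.100

E[X | Machine A] = (3 + 19 + 17)/3 = 13
E[X | Machine B] = (27 + 10 + 12 + 1 + 27)/5 = 77/5
E[X | Machine C] = (5 + 3 + 24 + 26 + 5)/5 = 63/5
E[X] = (1/4)·13 + (1/2)·77/5 + (1/4)·63/5 = 141/10 ≈ 14.100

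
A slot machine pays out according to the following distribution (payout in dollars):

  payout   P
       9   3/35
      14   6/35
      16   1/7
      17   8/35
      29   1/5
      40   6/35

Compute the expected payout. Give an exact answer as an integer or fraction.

E[X] = (3/35)·9 + (6/35)·14 + (1/7)·16 + (8/35)·17 + (1/5)·29 + (6/35)·40
     = 22

$22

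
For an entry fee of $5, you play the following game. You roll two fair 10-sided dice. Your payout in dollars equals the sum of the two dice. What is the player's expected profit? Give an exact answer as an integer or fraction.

$6

Distribution of the sum of the two dice: 2 w.p. 1/100, 3 w.p. 1/50, 4 w.p. 3/100, 5 w.p. 1/25, 6 w.p. 1/20, 7 w.p. 3/50, …
E[payout] = (1/100)·2 + (1/50)·3 + (3/100)·4 + (1/25)·5 + (1/20)·6 + (3/50)·7 + (7/100)·8 + (2/25)·9 + (9/100)·10 + (1/10)·11 + (9/100)·12 + (2/25)·13 + (7/100)·14 + (3/50)·15 + (1/20)·16 + (1/25)·17 + (3/100)·18 + (1/50)·19 + (1/100)·20 = 11
Expected profit = 11 − 5 = 6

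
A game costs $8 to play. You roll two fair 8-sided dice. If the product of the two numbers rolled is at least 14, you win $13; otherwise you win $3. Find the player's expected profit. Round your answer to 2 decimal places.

E[payout] = (27/64)·3 + (37/64)·13 = 281/32
Expected profit = 281/32 − 8 = 25/32 ≈ $0.78

$0.78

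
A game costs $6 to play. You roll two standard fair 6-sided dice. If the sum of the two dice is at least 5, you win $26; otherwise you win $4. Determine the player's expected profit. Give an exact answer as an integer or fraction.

E[payout] = (1/6)·4 + (5/6)·26 = 67/3
Expected profit = 67/3 − 6 = 49/3

49/3 dollars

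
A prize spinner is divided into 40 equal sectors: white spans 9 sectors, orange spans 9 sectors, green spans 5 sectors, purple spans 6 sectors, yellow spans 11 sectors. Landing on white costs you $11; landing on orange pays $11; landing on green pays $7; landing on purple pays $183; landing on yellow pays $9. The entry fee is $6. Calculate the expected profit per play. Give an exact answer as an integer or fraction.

E[payout] = (9/40)·(-11) + (9/40)·11 + (5/40)·7 + (6/40)·183 + (11/40)·9 = 154/5
Expected profit = 154/5 − 6 = 124/5

124/5 dollars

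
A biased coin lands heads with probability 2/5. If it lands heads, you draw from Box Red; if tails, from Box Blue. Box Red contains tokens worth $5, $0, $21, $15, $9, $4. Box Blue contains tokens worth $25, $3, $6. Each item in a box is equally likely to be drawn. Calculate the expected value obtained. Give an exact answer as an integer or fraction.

52/5 dollars

E[X | Box Red] = (5 + 0 + 21 + 15 + 9 + 4)/6 = 9
E[X | Box Blue] = (25 + 3 + 6)/3 = 34/3
E[X] = (2/5)·9 + (3/5)·34/3 = 52/5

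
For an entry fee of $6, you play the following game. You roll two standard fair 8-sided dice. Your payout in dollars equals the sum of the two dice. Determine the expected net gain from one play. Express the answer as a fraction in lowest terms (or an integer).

$3

Distribution of the sum of the two dice: 2 w.p. 1/64, 3 w.p. 1/32, 4 w.p. 3/64, 5 w.p. 1/16, 6 w.p. 5/64, 7 w.p. 3/32, …
E[payout] = (1/64)·2 + (1/32)·3 + (3/64)·4 + (1/16)·5 + (5/64)·6 + (3/32)·7 + (7/64)·8 + (1/8)·9 + (7/64)·10 + (3/32)·11 + (5/64)·12 + (1/16)·13 + (3/64)·14 + (1/32)·15 + (1/64)·16 = 9
Expected profit = 9 − 6 = 3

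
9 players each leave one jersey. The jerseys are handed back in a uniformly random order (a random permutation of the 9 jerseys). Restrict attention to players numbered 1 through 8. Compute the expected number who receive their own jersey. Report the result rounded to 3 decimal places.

0.889

Let Xᵢ = 1 if person i gets their own jersey. For each i, P(Xᵢ=1) = 1/9.
By linearity of expectation, E[X₁+…+X_8] = 8·(1/9) = 8/9.
≈ 0.889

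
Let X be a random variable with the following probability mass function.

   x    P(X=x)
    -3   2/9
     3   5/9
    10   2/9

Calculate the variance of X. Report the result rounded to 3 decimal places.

18.840

E[X] = (2/9)·(-3) + (5/9)·3 + (2/9)·10 = 29/9
E[X²] = (2/9)·9 + (5/9)·9 + (2/9)·100 = 263/9
Var(X) = 263/9 − (29/9)² = 1526/81 ≈ 18.840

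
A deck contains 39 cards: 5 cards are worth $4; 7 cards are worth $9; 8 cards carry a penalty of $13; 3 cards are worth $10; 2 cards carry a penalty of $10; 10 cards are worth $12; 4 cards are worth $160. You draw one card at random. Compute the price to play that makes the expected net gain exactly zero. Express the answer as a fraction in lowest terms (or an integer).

749/39 dollars

E[payout] = (5/39)·4 + (7/39)·9 + (8/39)·(-13) + (3/39)·10 + (2/39)·(-10) + (10/39)·12 + (4/39)·160 = 749/39
Fair fee = E[payout] = 749/39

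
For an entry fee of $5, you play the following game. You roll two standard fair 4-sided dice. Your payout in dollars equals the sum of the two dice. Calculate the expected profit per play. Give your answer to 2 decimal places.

$0.00

Distribution of the sum of the two dice: 2 w.p. 1/16, 3 w.p. 1/8, 4 w.p. 3/16, 5 w.p. 1/4, 6 w.p. 3/16, 7 w.p. 1/8, …
E[payout] = (1/16)·2 + (1/8)·3 + (3/16)·4 + (1/4)·5 + (3/16)·6 + (1/8)·7 + (1/16)·8 = 5
Expected profit = 5 − 5 = 0 ≈ $0.00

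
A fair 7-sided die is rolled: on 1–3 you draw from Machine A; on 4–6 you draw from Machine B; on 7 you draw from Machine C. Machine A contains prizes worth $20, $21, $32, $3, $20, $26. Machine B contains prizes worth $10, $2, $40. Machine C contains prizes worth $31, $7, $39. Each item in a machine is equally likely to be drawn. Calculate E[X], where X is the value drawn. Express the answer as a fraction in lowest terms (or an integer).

416/21 dollars

E[X | Machine A] = (20 + 21 + 32 + 3 + 20 + 26)/6 = 61/3
E[X | Machine B] = (10 + 2 + 40)/3 = 52/3
E[X | Machine C] = (31 + 7 + 39)/3 = 77/3
E[X] = (3/7)·61/3 + (3/7)·52/3 + (1/7)·77/3 = 416/21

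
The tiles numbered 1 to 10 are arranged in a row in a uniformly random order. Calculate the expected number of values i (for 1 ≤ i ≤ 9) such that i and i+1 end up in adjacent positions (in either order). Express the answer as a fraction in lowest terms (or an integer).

For each i ∈ {1,…,9}, let Xᵢ = 1 if i and i+1 are adjacent. P(Xᵢ=1) = 2·(10−1)!/10! = 2/10.
By linearity, E[ΣXᵢ] = (9)·(2/10) = 9/5.

9/5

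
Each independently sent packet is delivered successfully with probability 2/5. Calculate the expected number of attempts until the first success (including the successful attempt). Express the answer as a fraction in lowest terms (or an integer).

For a geometric distribution, E[trials] = 1/p = 1/(2/5) = 5/2.

5/2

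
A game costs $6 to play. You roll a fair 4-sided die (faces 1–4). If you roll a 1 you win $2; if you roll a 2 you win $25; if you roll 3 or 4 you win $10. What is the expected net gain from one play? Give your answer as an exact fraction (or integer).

E[payout] = (1/4)·2 + (1/2)·10 + (1/4)·25 = 47/4
Expected profit = 47/4 − 6 = 23/4

23/4 dollars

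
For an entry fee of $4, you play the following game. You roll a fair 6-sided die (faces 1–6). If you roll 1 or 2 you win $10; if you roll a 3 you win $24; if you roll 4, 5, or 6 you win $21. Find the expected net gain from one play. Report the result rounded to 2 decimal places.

$13.83

E[payout] = (1/3)·10 + (1/2)·21 + (1/6)·24 = 107/6
Expected profit = 107/6 − 4 = 83/6 ≈ $13.83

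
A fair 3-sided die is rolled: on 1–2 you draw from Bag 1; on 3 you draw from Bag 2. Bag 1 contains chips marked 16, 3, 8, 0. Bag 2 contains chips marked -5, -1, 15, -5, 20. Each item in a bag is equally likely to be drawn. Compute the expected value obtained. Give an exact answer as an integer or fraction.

E[X | Bag 1] = (16 + 3 + 8 + 0)/4 = 27/4
E[X | Bag 2] = (-5 − 1 + 15 − 5 + 20)/5 = 24/5
E[X] = (2/3)·27/4 + (1/3)·24/5 = 61/10

61/10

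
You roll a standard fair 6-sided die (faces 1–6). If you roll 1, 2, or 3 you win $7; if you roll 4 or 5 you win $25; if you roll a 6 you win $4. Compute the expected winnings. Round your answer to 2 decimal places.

$12.50

E[payout] = (1/6)·4 + (1/2)·7 + (1/3)·25 = 25/2
≈ $12.50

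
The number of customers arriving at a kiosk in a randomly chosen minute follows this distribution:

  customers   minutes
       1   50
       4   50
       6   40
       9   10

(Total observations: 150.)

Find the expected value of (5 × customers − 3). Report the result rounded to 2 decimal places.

Total = 150, so P(customers=1) = 50/150, etc.
E[5x-3] = (1/3)·2 + (1/3)·17 + (4/15)·27 + (1/15)·42
     = 49/3 ≈ 16.33

16.33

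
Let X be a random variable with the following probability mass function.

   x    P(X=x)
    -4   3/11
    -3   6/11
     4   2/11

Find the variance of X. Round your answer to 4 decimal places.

E[X] = (3/11)·(-4) + (6/11)·(-3) + (2/11)·4 = -2
E[X²] = (3/11)·16 + (6/11)·9 + (2/11)·16 = 134/11
Var(X) = 134/11 − (-2)² = 90/11 ≈ 8.1818

8.1818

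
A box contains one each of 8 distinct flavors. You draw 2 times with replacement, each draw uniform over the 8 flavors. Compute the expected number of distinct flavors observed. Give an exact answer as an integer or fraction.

15/8

Let Xⱼ=1 if type j appears at least once. P(Xⱼ=1) = 1 − ((8−1)/8)^2 = 15/64.
E[#distinct] = 8·15/64 = 15/8.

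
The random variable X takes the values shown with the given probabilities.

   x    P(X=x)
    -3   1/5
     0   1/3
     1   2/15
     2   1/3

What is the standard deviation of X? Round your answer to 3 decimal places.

1.796

E[X] = 1/5, E[X²] = 49/15
Var(X) = E[X²] − (E[X])² = 49/15 − 1/25 = 242/75
SD(X) = √(242/75) ≈ 1.796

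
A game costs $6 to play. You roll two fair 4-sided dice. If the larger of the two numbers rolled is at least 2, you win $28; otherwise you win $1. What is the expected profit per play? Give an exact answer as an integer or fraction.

325/16 dollars

E[payout] = (1/16)·1 + (15/16)·28 = 421/16
Expected profit = 421/16 − 6 = 325/16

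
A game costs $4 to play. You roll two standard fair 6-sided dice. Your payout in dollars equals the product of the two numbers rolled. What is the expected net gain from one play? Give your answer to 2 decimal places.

Distribution of the product of the two numbers rolled: 1 w.p. 1/36, 2 w.p. 1/18, 3 w.p. 1/18, 4 w.p. 1/12, 5 w.p. 1/18, 6 w.p. 1/9, …
E[payout] = (1/36)·1 + (1/18)·2 + (1/18)·3 + (1/12)·4 + (1/18)·5 + (1/9)·6 + (1/18)·8 + (1/36)·9 + (1/18)·10 + (1/9)·12 + (1/18)·15 + (1/36)·16 + (1/18)·18 + (1/18)·20 + (1/18)·24 + (1/36)·25 + (1/18)·30 + (1/36)·36 = 49/4
Expected profit = 49/4 − 4 = 33/4 ≈ $8.25

$8.25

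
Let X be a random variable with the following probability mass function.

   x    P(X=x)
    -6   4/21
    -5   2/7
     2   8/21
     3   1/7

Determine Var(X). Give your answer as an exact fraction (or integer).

E[X] = (4/21)·(-6) + (2/7)·(-5) + (8/21)·2 + (1/7)·3 = -29/21
E[X²] = (4/21)·36 + (2/7)·25 + (8/21)·4 + (1/7)·9 = 353/21
Var(X) = 353/21 − (-29/21)² = 6572/441

6572/441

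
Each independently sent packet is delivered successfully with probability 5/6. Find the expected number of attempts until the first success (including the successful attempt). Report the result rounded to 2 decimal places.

1.20

For a geometric distribution, E[trials] = 1/p = 1/(5/6) = 6/5.
≈ 1.20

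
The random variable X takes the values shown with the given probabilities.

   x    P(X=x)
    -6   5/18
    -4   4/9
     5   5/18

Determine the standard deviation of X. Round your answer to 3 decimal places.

E[X] = -37/18, E[X²] = 433/18
Var(X) = E[X²] − (E[X])² = 433/18 − 1369/324 = 6425/324
SD(X) = √(6425/324) ≈ 4.453

4.453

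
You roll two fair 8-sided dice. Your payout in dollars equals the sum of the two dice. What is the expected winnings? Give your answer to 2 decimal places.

$9.00

Distribution of the sum of the two dice: 2 w.p. 1/64, 3 w.p. 1/32, 4 w.p. 3/64, 5 w.p. 1/16, 6 w.p. 5/64, 7 w.p. 3/32, …
E[payout] = (1/64)·2 + (1/32)·3 + (3/64)·4 + (1/16)·5 + (5/64)·6 + (3/32)·7 + (7/64)·8 + (1/8)·9 + (7/64)·10 + (3/32)·11 + (5/64)·12 + (1/16)·13 + (3/64)·14 + (1/32)·15 + (1/64)·16 = 9
≈ $9.00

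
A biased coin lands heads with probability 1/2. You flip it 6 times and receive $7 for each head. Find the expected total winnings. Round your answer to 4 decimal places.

$21.0000

E[#heads] = 6·1/2 = 3 (linearity over flips).
E[winnings] = 7·3 = 21.
≈ 21.0000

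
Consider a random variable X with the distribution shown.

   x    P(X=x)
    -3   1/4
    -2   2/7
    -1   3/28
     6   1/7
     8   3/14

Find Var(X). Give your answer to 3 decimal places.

E[X] = (1/4)·(-3) + (2/7)·(-2) + (3/28)·(-1) + (1/7)·6 + (3/14)·8 = 8/7
E[X²] = (1/4)·9 + (2/7)·4 + (3/28)·1 + (1/7)·36 + (3/14)·64 = 313/14
Var(X) = 313/14 − (8/7)² = 2063/98 ≈ 21.051

21.051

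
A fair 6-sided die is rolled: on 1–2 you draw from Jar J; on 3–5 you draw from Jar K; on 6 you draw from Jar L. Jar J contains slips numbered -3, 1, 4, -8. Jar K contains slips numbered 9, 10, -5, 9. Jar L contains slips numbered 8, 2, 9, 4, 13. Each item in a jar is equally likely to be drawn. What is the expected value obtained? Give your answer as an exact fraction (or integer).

143/40

E[X | Jar J] = (-3 + 1 + 4 − 8)/4 = -3/2
E[X | Jar K] = (9 + 10 − 5 + 9)/4 = 23/4
E[X | Jar L] = (8 + 2 + 9 + 4 + 13)/5 = 36/5
E[X] = (1/3)·(-3/2) + (1/2)·23/4 + (1/6)·36/5 = 143/40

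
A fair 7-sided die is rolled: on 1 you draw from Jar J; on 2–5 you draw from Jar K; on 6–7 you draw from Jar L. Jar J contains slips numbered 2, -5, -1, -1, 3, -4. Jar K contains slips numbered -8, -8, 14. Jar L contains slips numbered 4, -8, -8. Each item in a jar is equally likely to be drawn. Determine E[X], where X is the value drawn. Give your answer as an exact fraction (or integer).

E[X | Jar J] = (2 − 5 − 1 − 1 + 3 − 4)/6 = -1
E[X | Jar K] = (-8 − 8 + 14)/3 = -2/3
E[X | Jar L] = (4 − 8 − 8)/3 = -4
E[X] = (1/7)·(-1) + (4/7)·(-2/3) + (2/7)·(-4) = -5/3

-5/3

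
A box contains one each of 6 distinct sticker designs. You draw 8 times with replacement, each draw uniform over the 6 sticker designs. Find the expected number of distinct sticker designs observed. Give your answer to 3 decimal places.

Let Xⱼ=1 if type j appears at least once. P(Xⱼ=1) = 1 − ((6−1)/6)^8 = 1288991/1679616.
E[#distinct] = 6·1288991/1679616 = 1288991/279936.
≈ 4.605

4.605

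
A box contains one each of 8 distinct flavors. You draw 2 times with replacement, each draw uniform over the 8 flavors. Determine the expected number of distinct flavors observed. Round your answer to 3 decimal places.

1.875

Let Xⱼ=1 if type j appears at least once. P(Xⱼ=1) = 1 − ((8−1)/8)^2 = 15/64.
E[#distinct] = 8·15/64 = 15/8.
≈ 1.875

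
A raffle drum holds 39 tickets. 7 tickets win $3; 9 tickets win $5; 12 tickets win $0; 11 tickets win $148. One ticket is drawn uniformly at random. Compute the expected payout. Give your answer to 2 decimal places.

E[payout] = (7/39)·3 + (9/39)·5 + (12/39)·0 + (11/39)·148 = 1694/39
≈ $43.44

$43.44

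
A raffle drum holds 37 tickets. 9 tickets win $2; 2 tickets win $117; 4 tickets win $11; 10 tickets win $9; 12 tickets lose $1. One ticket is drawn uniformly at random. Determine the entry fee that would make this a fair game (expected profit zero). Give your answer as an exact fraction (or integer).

374/37 dollars

E[payout] = (9/37)·2 + (2/37)·117 + (4/37)·11 + (10/37)·9 + (12/37)·(-1) = 374/37
Fair fee = E[payout] = 374/37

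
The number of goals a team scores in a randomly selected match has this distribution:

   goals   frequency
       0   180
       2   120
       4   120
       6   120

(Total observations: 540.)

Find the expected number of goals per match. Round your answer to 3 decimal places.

Total = 540, so P(goals=0) = 180/540, etc.
E[X] = (1/3)·0 + (2/9)·2 + (2/9)·4 + (2/9)·6
     = 8/3 ≈ 2.667

2.667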